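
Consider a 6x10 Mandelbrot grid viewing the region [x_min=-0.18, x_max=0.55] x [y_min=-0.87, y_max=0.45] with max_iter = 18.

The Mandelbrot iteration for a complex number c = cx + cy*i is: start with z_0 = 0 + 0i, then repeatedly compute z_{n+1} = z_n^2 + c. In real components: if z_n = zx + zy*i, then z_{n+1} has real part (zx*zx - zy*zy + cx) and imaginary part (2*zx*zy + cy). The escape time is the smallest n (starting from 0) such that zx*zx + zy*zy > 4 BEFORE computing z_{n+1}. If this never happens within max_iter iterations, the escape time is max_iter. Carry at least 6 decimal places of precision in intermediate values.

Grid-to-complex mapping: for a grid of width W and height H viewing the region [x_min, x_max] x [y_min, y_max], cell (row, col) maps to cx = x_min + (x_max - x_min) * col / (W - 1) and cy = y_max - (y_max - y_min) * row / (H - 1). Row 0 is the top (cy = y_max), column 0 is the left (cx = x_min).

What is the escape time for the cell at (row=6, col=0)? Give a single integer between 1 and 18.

z_0 = 0 + 0i, c = -0.1800 + -0.4300i
Iter 1: z = -0.1800 + -0.4300i, |z|^2 = 0.2173
Iter 2: z = -0.3325 + -0.2752i, |z|^2 = 0.1863
Iter 3: z = -0.1452 + -0.2470i, |z|^2 = 0.0821
Iter 4: z = -0.2199 + -0.3583i, |z|^2 = 0.1767
Iter 5: z = -0.2600 + -0.2724i, |z|^2 = 0.1418
Iter 6: z = -0.1866 + -0.2883i, |z|^2 = 0.1180
Iter 7: z = -0.2283 + -0.3224i, |z|^2 = 0.1561
Iter 8: z = -0.2318 + -0.2828i, |z|^2 = 0.1337
Iter 9: z = -0.2062 + -0.2989i, |z|^2 = 0.1319
Iter 10: z = -0.2268 + -0.3067i, |z|^2 = 0.1455
Iter 11: z = -0.2226 + -0.2909i, |z|^2 = 0.1342
Iter 12: z = -0.2150 + -0.3005i, |z|^2 = 0.1365
Iter 13: z = -0.2240 + -0.3008i, |z|^2 = 0.1407
Iter 14: z = -0.2203 + -0.2952i, |z|^2 = 0.1357
Iter 15: z = -0.2186 + -0.2999i, |z|^2 = 0.1378
Iter 16: z = -0.2222 + -0.2988i, |z|^2 = 0.1387
Iter 17: z = -0.2199 + -0.2972i, |z|^2 = 0.1367

Answer: 18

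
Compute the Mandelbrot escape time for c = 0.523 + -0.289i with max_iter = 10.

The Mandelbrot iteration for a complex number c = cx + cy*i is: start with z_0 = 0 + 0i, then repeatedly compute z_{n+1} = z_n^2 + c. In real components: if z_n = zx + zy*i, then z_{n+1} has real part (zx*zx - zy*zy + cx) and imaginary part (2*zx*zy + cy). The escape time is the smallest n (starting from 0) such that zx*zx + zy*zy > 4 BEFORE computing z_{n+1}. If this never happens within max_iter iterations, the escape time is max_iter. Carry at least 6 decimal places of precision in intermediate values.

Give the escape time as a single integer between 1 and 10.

z_0 = 0 + 0i, c = 0.5230 + -0.2890i
Iter 1: z = 0.5230 + -0.2890i, |z|^2 = 0.3570
Iter 2: z = 0.7130 + -0.5913i, |z|^2 = 0.8580
Iter 3: z = 0.6818 + -1.1322i, |z|^2 = 1.7467
Iter 4: z = -0.2941 + -1.8328i, |z|^2 = 3.4455
Iter 5: z = -2.7495 + 0.7889i, |z|^2 = 8.1822
Escaped at iteration 5

Answer: 5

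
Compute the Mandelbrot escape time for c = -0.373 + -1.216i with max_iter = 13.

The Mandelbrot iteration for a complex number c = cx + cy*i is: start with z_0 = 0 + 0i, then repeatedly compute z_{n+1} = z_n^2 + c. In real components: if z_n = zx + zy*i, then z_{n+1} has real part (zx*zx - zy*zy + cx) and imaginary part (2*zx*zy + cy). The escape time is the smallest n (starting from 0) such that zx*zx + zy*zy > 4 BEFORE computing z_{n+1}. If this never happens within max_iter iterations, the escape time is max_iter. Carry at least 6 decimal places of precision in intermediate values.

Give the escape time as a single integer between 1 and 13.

z_0 = 0 + 0i, c = -0.3730 + -1.2160i
Iter 1: z = -0.3730 + -1.2160i, |z|^2 = 1.6178
Iter 2: z = -1.7125 + -0.3089i, |z|^2 = 3.0281
Iter 3: z = 2.4644 + -0.1581i, |z|^2 = 6.0980
Escaped at iteration 3

Answer: 3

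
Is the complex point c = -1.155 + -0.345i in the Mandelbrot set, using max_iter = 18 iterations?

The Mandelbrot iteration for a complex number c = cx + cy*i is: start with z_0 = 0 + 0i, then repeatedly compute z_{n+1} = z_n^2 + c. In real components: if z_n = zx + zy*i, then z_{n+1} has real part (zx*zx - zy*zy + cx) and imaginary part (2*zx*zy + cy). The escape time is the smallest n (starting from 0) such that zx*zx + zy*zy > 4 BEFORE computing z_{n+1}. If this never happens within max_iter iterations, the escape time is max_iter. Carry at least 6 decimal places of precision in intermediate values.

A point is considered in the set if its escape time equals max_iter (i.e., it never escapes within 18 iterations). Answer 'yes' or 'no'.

Answer: no

Derivation:
z_0 = 0 + 0i, c = -1.1550 + -0.3450i
Iter 1: z = -1.1550 + -0.3450i, |z|^2 = 1.4530
Iter 2: z = 0.0600 + 0.4519i, |z|^2 = 0.2079
Iter 3: z = -1.3557 + -0.2908i, |z|^2 = 1.9224
Iter 4: z = 0.5983 + 0.4434i, |z|^2 = 0.5545
Iter 5: z = -0.9936 + 0.1855i, |z|^2 = 1.0217
Iter 6: z = -0.2021 + -0.7136i, |z|^2 = 0.5501
Iter 7: z = -1.6234 + -0.0566i, |z|^2 = 2.6387
Iter 8: z = 1.4773 + -0.1613i, |z|^2 = 2.2085
Iter 9: z = 1.0015 + -0.8215i, |z|^2 = 1.6779
Iter 10: z = -0.8269 + -1.9905i, |z|^2 = 4.6459
Escaped at iteration 10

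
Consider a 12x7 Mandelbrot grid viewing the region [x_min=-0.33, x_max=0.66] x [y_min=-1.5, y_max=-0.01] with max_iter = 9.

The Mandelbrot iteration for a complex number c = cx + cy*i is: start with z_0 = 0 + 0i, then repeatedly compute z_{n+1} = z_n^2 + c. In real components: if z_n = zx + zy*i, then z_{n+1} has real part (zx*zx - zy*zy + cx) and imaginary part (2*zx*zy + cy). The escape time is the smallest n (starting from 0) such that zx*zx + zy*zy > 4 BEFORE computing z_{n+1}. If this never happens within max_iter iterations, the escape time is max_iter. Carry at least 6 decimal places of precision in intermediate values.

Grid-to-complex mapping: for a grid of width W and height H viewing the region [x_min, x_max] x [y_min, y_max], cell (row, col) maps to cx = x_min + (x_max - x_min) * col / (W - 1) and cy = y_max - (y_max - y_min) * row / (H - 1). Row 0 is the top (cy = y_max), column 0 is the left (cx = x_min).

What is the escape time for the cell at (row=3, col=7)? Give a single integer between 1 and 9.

Answer: 5

Derivation:
z_0 = 0 + 0i, c = 0.3000 + -0.7550i
Iter 1: z = 0.3000 + -0.7550i, |z|^2 = 0.6600
Iter 2: z = -0.1800 + -1.2080i, |z|^2 = 1.4917
Iter 3: z = -1.1269 + -0.3201i, |z|^2 = 1.3722
Iter 4: z = 1.4674 + -0.0337i, |z|^2 = 2.1543
Iter 5: z = 2.4520 + -0.8538i, |z|^2 = 6.7415
Escaped at iteration 5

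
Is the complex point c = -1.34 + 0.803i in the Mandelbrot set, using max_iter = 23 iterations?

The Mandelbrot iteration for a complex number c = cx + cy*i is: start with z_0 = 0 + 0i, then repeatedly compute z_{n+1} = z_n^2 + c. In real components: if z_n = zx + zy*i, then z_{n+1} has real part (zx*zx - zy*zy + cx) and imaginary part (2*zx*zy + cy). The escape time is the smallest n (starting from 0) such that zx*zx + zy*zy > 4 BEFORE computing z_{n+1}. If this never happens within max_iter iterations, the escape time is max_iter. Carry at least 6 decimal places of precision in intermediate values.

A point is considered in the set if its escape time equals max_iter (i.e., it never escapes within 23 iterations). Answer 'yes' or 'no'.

Answer: no

Derivation:
z_0 = 0 + 0i, c = -1.3400 + 0.8030i
Iter 1: z = -1.3400 + 0.8030i, |z|^2 = 2.4404
Iter 2: z = -0.1892 + -1.3490i, |z|^2 = 1.8557
Iter 3: z = -3.1241 + 1.3135i, |z|^2 = 11.4853
Escaped at iteration 3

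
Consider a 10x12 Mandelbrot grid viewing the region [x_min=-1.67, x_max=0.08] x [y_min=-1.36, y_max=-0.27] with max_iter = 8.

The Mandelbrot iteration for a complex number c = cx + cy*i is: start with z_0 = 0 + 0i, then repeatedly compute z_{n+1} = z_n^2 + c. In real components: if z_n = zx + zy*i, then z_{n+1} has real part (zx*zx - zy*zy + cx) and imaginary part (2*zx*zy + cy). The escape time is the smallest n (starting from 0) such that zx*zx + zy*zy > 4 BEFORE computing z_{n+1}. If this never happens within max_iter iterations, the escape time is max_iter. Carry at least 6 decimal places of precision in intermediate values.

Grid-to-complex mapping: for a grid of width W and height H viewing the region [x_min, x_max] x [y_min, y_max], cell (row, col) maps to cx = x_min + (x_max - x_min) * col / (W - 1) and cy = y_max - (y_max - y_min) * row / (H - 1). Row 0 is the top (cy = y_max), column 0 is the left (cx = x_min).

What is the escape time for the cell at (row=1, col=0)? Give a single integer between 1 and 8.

Answer: 4

Derivation:
z_0 = 0 + 0i, c = -1.6700 + -0.3691i
Iter 1: z = -1.6700 + -0.3691i, |z|^2 = 2.9251
Iter 2: z = 0.9827 + 0.8637i, |z|^2 = 1.7116
Iter 3: z = -1.4503 + 1.3283i, |z|^2 = 3.8678
Iter 4: z = -1.3311 + -4.2220i, |z|^2 = 19.5970
Escaped at iteration 4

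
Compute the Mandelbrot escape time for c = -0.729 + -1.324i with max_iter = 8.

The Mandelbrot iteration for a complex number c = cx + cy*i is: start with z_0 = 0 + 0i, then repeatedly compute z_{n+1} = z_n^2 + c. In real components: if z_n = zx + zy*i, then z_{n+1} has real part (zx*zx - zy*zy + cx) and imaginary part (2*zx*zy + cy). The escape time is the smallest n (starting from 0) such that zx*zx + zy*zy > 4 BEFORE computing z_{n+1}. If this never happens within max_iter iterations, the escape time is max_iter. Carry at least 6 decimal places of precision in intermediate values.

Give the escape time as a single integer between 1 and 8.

Answer: 2

Derivation:
z_0 = 0 + 0i, c = -0.7290 + -1.3240i
Iter 1: z = -0.7290 + -1.3240i, |z|^2 = 2.2844
Iter 2: z = -1.9505 + 0.6064i, |z|^2 = 4.1723
Escaped at iteration 2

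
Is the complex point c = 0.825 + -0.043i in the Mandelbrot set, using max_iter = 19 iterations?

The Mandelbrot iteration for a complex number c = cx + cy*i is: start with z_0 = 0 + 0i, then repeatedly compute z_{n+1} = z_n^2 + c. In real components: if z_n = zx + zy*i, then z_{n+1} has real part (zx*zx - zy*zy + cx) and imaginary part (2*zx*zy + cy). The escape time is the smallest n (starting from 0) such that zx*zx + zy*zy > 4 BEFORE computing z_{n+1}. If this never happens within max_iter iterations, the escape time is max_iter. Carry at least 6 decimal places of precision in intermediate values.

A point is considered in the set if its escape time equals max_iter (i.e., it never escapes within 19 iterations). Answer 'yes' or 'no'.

Answer: no

Derivation:
z_0 = 0 + 0i, c = 0.8250 + -0.0430i
Iter 1: z = 0.8250 + -0.0430i, |z|^2 = 0.6825
Iter 2: z = 1.5038 + -0.1139i, |z|^2 = 2.2743
Iter 3: z = 3.0734 + -0.3857i, |z|^2 = 9.5943
Escaped at iteration 3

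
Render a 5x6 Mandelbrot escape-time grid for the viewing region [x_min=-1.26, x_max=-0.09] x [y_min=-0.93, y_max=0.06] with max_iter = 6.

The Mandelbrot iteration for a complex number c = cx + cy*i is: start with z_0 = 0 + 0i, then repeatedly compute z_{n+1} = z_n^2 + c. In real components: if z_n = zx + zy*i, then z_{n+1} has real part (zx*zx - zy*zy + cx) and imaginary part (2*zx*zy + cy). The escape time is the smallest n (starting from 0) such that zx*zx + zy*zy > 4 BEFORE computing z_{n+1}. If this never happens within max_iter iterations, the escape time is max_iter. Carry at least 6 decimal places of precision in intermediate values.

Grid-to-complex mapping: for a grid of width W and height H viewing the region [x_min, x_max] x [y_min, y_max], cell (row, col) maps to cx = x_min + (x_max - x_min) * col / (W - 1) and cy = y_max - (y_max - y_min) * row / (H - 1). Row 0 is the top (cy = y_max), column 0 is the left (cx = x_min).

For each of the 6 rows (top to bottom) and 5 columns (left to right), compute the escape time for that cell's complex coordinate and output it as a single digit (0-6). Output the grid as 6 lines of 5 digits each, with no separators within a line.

(row=0, col=0): c = -1.2600 + 0.0600i → escape time 6
(row=0, col=1): c = -0.9675 + 0.0600i → escape time 6
(row=0, col=2): c = -0.6750 + 0.0600i → escape time 6
(row=0, col=3): c = -0.3825 + 0.0600i → escape time 6
(row=0, col=4): c = -0.0900 + 0.0600i → escape time 6
(row=1, col=0): c = -1.2600 + -0.1380i → escape time 6
(row=1, col=1): c = -0.9675 + -0.1380i → escape time 6
(row=1, col=2): c = -0.6750 + -0.1380i → escape time 6
(row=1, col=3): c = -0.3825 + -0.1380i → escape time 6
(row=1, col=4): c = -0.0900 + -0.1380i → escape time 6
(row=2, col=0): c = -1.2600 + -0.3360i → escape time 6
(row=2, col=1): c = -0.9675 + -0.3360i → escape time 6
(row=2, col=2): c = -0.6750 + -0.3360i → escape time 6
(row=2, col=3): c = -0.3825 + -0.3360i → escape time 6
(row=2, col=4): c = -0.0900 + -0.3360i → escape time 6
(row=3, col=0): c = -1.2600 + -0.5340i → escape time 4
(row=3, col=1): c = -0.9675 + -0.5340i → escape time 5
(row=3, col=2): c = -0.6750 + -0.5340i → escape time 6
(row=3, col=3): c = -0.3825 + -0.5340i → escape time 6
(row=3, col=4): c = -0.0900 + -0.5340i → escape time 6
(row=4, col=0): c = -1.2600 + -0.7320i → escape time 3
(row=4, col=1): c = -0.9675 + -0.7320i → escape time 4
(row=4, col=2): c = -0.6750 + -0.7320i → escape time 5
(row=4, col=3): c = -0.3825 + -0.7320i → escape time 6
(row=4, col=4): c = -0.0900 + -0.7320i → escape time 6
(row=5, col=0): c = -1.2600 + -0.9300i → escape time 3
(row=5, col=1): c = -0.9675 + -0.9300i → escape time 3
(row=5, col=2): c = -0.6750 + -0.9300i → escape time 4
(row=5, col=3): c = -0.3825 + -0.9300i → escape time 5
(row=5, col=4): c = -0.0900 + -0.9300i → escape time 6

Answer: 66666
66666
66666
45666
34566
33456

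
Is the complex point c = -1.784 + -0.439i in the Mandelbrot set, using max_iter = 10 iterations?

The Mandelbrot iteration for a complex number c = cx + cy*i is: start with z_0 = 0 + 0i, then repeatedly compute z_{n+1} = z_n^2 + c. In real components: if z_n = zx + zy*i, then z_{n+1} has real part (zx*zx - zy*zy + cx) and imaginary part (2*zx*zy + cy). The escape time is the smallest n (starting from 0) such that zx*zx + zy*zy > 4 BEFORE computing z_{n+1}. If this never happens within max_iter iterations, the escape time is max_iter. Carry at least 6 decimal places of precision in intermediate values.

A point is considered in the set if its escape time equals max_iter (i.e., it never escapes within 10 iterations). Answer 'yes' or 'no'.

z_0 = 0 + 0i, c = -1.7840 + -0.4390i
Iter 1: z = -1.7840 + -0.4390i, |z|^2 = 3.3754
Iter 2: z = 1.2059 + 1.1274i, |z|^2 = 2.7252
Iter 3: z = -1.6006 + 2.2800i, |z|^2 = 7.7606
Escaped at iteration 3

Answer: no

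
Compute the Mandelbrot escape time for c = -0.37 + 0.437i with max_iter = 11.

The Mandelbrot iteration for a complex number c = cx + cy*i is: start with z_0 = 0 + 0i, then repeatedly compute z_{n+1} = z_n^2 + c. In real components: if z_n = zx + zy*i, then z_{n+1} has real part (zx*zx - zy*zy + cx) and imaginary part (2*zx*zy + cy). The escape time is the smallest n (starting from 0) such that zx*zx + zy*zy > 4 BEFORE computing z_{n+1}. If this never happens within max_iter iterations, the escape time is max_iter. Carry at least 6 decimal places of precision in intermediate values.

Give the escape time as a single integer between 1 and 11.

Answer: 11

Derivation:
z_0 = 0 + 0i, c = -0.3700 + 0.4370i
Iter 1: z = -0.3700 + 0.4370i, |z|^2 = 0.3279
Iter 2: z = -0.4241 + 0.1136i, |z|^2 = 0.1927
Iter 3: z = -0.2031 + 0.3406i, |z|^2 = 0.1573
Iter 4: z = -0.4448 + 0.2987i, |z|^2 = 0.2870
Iter 5: z = -0.2614 + 0.1713i, |z|^2 = 0.0977
Iter 6: z = -0.3310 + 0.3474i, |z|^2 = 0.2303
Iter 7: z = -0.3811 + 0.2070i, |z|^2 = 0.1881
Iter 8: z = -0.2676 + 0.2792i, |z|^2 = 0.1496
Iter 9: z = -0.3764 + 0.2876i, |z|^2 = 0.2244
Iter 10: z = -0.3110 + 0.2205i, |z|^2 = 0.1454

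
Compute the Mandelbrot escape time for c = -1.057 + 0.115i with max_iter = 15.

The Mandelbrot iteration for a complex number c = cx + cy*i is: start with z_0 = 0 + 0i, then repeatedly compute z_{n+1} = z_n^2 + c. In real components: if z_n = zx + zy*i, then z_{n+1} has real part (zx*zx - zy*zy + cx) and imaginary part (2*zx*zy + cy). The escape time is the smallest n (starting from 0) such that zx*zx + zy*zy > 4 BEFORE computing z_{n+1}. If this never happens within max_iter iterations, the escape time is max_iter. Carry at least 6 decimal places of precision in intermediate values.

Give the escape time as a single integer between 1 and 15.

Answer: 15

Derivation:
z_0 = 0 + 0i, c = -1.0570 + 0.1150i
Iter 1: z = -1.0570 + 0.1150i, |z|^2 = 1.1305
Iter 2: z = 0.0470 + -0.1281i, |z|^2 = 0.0186
Iter 3: z = -1.0712 + 0.1030i, |z|^2 = 1.1581
Iter 4: z = 0.0799 + -0.1056i, |z|^2 = 0.0175
Iter 5: z = -1.0618 + 0.0981i, |z|^2 = 1.1370
Iter 6: z = 0.0607 + -0.0934i, |z|^2 = 0.0124
Iter 7: z = -1.0620 + 0.1037i, |z|^2 = 1.1387
Iter 8: z = 0.0602 + -0.1052i, |z|^2 = 0.0147
Iter 9: z = -1.0644 + 0.1023i, |z|^2 = 1.1435
Iter 10: z = 0.0656 + -0.1029i, |z|^2 = 0.0149
Iter 11: z = -1.0633 + 0.1015i, |z|^2 = 1.1409
Iter 12: z = 0.0633 + -0.1009i, |z|^2 = 0.0142
Iter 13: z = -1.0632 + 0.1022i, |z|^2 = 1.1408
Iter 14: z = 0.0629 + -0.1024i, |z|^2 = 0.0144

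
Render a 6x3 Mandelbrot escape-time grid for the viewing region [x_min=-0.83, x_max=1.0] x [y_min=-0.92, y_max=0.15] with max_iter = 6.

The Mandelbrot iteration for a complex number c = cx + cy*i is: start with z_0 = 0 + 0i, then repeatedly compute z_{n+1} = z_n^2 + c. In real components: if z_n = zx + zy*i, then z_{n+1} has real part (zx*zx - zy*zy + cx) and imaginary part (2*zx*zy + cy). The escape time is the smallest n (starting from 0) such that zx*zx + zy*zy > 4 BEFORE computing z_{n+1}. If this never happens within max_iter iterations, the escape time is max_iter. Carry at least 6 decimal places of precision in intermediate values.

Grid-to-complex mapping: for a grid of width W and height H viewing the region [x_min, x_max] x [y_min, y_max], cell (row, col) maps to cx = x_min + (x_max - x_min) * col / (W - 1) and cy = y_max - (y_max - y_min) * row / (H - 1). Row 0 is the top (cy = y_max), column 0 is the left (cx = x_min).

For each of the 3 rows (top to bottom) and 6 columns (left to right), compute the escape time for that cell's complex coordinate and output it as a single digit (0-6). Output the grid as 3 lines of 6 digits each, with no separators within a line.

Answer: 666642
666632
346422

Derivation:
(row=0, col=0): c = -0.8300 + 0.1500i → escape time 6
(row=0, col=1): c = -0.4640 + 0.1500i → escape time 6
(row=0, col=2): c = -0.0980 + 0.1500i → escape time 6
(row=0, col=3): c = 0.2680 + 0.1500i → escape time 6
(row=0, col=4): c = 0.6340 + 0.1500i → escape time 4
(row=0, col=5): c = 1.0000 + 0.1500i → escape time 2
(row=1, col=0): c = -0.8300 + -0.3850i → escape time 6
(row=1, col=1): c = -0.4640 + -0.3850i → escape time 6
(row=1, col=2): c = -0.0980 + -0.3850i → escape time 6
(row=1, col=3): c = 0.2680 + -0.3850i → escape time 6
(row=1, col=4): c = 0.6340 + -0.3850i → escape time 3
(row=1, col=5): c = 1.0000 + -0.3850i → escape time 2
(row=2, col=0): c = -0.8300 + -0.9200i → escape time 3
(row=2, col=1): c = -0.4640 + -0.9200i → escape time 4
(row=2, col=2): c = -0.0980 + -0.9200i → escape time 6
(row=2, col=3): c = 0.2680 + -0.9200i → escape time 4
(row=2, col=4): c = 0.6340 + -0.9200i → escape time 2
(row=2, col=5): c = 1.0000 + -0.9200i → escape time 2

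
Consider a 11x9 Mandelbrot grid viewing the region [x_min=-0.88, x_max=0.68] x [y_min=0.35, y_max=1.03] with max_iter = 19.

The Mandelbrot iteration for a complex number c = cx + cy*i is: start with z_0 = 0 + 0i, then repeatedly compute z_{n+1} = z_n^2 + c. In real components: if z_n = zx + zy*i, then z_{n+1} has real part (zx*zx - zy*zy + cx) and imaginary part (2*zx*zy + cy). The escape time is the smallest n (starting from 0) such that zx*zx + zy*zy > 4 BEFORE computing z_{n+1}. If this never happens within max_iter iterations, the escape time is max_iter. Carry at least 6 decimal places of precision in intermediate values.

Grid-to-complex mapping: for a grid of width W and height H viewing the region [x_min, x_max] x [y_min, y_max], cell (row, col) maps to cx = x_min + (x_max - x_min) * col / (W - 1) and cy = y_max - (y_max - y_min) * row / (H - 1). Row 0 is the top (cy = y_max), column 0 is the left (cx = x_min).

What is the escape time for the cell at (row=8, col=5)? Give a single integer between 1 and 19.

z_0 = 0 + 0i, c = -0.1000 + 0.3500i
Iter 1: z = -0.1000 + 0.3500i, |z|^2 = 0.1325
Iter 2: z = -0.2125 + 0.2800i, |z|^2 = 0.1236
Iter 3: z = -0.1332 + 0.2310i, |z|^2 = 0.0711
Iter 4: z = -0.1356 + 0.2884i, |z|^2 = 0.1016
Iter 5: z = -0.1648 + 0.2718i, |z|^2 = 0.1010
Iter 6: z = -0.1467 + 0.2604i, |z|^2 = 0.0893
Iter 7: z = -0.1463 + 0.2736i, |z|^2 = 0.0963
Iter 8: z = -0.1535 + 0.2699i, |z|^2 = 0.0964
Iter 9: z = -0.1493 + 0.2672i, |z|^2 = 0.0937
Iter 10: z = -0.1491 + 0.2702i, |z|^2 = 0.0952
Iter 11: z = -0.1508 + 0.2694i, |z|^2 = 0.0953
Iter 12: z = -0.1499 + 0.2687i, |z|^2 = 0.0947
Iter 13: z = -0.1498 + 0.2695i, |z|^2 = 0.0950
Iter 14: z = -0.1502 + 0.2693i, |z|^2 = 0.0951
Iter 15: z = -0.1500 + 0.2691i, |z|^2 = 0.0949
Iter 16: z = -0.1499 + 0.2693i, |z|^2 = 0.0950
Iter 17: z = -0.1500 + 0.2692i, |z|^2 = 0.0950
Iter 18: z = -0.1500 + 0.2692i, |z|^2 = 0.0950

Answer: 19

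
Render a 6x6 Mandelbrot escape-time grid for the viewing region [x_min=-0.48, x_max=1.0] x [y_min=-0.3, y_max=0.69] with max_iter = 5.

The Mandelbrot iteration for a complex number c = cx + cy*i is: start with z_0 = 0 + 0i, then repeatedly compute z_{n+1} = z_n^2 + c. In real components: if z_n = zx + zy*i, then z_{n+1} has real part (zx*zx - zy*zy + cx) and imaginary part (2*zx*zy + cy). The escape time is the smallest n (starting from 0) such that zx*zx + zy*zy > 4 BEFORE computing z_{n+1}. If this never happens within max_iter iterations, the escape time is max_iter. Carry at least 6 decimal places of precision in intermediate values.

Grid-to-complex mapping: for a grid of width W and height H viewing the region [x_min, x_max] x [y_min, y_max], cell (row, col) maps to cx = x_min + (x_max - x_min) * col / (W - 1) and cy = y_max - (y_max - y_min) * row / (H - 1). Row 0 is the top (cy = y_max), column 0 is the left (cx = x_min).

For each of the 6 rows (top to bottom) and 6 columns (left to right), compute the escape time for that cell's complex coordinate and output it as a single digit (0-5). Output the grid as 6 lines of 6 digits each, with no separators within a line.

(row=0, col=0): c = -0.4800 + 0.6900i → escape time 5
(row=0, col=1): c = -0.1840 + 0.6900i → escape time 5
(row=0, col=2): c = 0.1120 + 0.6900i → escape time 5
(row=0, col=3): c = 0.4080 + 0.6900i → escape time 5
(row=0, col=4): c = 0.7040 + 0.6900i → escape time 3
(row=0, col=5): c = 1.0000 + 0.6900i → escape time 2
(row=1, col=0): c = -0.4800 + 0.4920i → escape time 5
(row=1, col=1): c = -0.1840 + 0.4920i → escape time 5
(row=1, col=2): c = 0.1120 + 0.4920i → escape time 5
(row=1, col=3): c = 0.4080 + 0.4920i → escape time 5
(row=1, col=4): c = 0.7040 + 0.4920i → escape time 3
(row=1, col=5): c = 1.0000 + 0.4920i → escape time 2
(row=2, col=0): c = -0.4800 + 0.2940i → escape time 5
(row=2, col=1): c = -0.1840 + 0.2940i → escape time 5
(row=2, col=2): c = 0.1120 + 0.2940i → escape time 5
(row=2, col=3): c = 0.4080 + 0.2940i → escape time 5
(row=2, col=4): c = 0.7040 + 0.2940i → escape time 3
(row=2, col=5): c = 1.0000 + 0.2940i → escape time 2
(row=3, col=0): c = -0.4800 + 0.0960i → escape time 5
(row=3, col=1): c = -0.1840 + 0.0960i → escape time 5
(row=3, col=2): c = 0.1120 + 0.0960i → escape time 5
(row=3, col=3): c = 0.4080 + 0.0960i → escape time 5
(row=3, col=4): c = 0.7040 + 0.0960i → escape time 3
(row=3, col=5): c = 1.0000 + 0.0960i → escape time 2
(row=4, col=0): c = -0.4800 + -0.1020i → escape time 5
(row=4, col=1): c = -0.1840 + -0.1020i → escape time 5
(row=4, col=2): c = 0.1120 + -0.1020i → escape time 5
(row=4, col=3): c = 0.4080 + -0.1020i → escape time 5
(row=4, col=4): c = 0.7040 + -0.1020i → escape time 3
(row=4, col=5): c = 1.0000 + -0.1020i → escape time 2
(row=5, col=0): c = -0.4800 + -0.3000i → escape time 5
(row=5, col=1): c = -0.1840 + -0.3000i → escape time 5
(row=5, col=2): c = 0.1120 + -0.3000i → escape time 5
(row=5, col=3): c = 0.4080 + -0.3000i → escape time 5
(row=5, col=4): c = 0.7040 + -0.3000i → escape time 3
(row=5, col=5): c = 1.0000 + -0.3000i → escape time 2

Answer: 555532
555532
555532
555532
555532
555532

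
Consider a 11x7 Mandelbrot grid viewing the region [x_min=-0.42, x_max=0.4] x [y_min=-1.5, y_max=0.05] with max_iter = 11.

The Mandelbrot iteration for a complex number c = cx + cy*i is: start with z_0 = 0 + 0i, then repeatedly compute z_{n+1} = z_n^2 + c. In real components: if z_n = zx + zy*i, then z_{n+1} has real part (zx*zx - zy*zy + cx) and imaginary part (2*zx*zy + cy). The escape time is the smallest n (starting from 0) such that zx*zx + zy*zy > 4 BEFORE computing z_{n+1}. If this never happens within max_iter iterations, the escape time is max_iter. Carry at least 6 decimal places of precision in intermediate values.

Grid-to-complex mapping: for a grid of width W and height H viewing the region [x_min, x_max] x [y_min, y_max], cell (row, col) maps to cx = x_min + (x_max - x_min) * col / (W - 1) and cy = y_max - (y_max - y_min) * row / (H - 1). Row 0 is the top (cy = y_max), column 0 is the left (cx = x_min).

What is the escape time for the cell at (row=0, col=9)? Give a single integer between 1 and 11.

z_0 = 0 + 0i, c = 0.3180 + 0.0500i
Iter 1: z = 0.3180 + 0.0500i, |z|^2 = 0.1036
Iter 2: z = 0.4166 + 0.0818i, |z|^2 = 0.1803
Iter 3: z = 0.4849 + 0.1182i, |z|^2 = 0.2491
Iter 4: z = 0.5392 + 0.1646i, |z|^2 = 0.3178
Iter 5: z = 0.5816 + 0.2275i, |z|^2 = 0.3900
Iter 6: z = 0.6045 + 0.3146i, |z|^2 = 0.4644
Iter 7: z = 0.5845 + 0.4304i, |z|^2 = 0.5268
Iter 8: z = 0.4744 + 0.5530i, |z|^2 = 0.5309
Iter 9: z = 0.2372 + 0.5747i, |z|^2 = 0.3866
Iter 10: z = 0.0440 + 0.3226i, |z|^2 = 0.1060

Answer: 11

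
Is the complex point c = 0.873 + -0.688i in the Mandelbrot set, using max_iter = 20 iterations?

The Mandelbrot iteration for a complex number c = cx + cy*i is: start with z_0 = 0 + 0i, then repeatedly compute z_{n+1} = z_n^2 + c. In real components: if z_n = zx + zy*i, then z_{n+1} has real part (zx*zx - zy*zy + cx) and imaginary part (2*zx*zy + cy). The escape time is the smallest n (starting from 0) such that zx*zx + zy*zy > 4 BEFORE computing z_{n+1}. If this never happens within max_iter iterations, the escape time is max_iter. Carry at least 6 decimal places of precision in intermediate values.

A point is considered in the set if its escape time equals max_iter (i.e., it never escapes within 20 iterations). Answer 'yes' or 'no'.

Answer: no

Derivation:
z_0 = 0 + 0i, c = 0.8730 + -0.6880i
Iter 1: z = 0.8730 + -0.6880i, |z|^2 = 1.2355
Iter 2: z = 1.1618 + -1.8892i, |z|^2 = 4.9190
Escaped at iteration 2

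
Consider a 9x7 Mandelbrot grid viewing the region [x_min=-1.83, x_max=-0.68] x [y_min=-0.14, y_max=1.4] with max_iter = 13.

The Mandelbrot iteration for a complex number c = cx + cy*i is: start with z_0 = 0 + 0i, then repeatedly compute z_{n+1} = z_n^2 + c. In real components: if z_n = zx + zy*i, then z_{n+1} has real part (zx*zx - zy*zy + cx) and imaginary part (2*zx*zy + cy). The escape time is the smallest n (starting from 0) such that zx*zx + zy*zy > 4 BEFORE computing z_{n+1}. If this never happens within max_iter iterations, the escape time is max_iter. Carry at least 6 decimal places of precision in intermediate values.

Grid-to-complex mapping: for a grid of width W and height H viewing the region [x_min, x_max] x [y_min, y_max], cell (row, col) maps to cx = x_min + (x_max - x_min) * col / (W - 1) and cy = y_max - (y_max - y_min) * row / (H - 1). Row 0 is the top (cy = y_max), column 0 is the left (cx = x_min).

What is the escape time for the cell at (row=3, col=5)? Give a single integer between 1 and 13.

z_0 = 0 + 0i, c = -1.1113 + 0.6300i
Iter 1: z = -1.1113 + 0.6300i, |z|^2 = 1.6318
Iter 2: z = -0.2733 + -0.7702i, |z|^2 = 0.6678
Iter 3: z = -1.6297 + 1.0509i, |z|^2 = 3.7605
Iter 4: z = 0.4403 + -2.7955i, |z|^2 = 8.0088
Escaped at iteration 4

Answer: 4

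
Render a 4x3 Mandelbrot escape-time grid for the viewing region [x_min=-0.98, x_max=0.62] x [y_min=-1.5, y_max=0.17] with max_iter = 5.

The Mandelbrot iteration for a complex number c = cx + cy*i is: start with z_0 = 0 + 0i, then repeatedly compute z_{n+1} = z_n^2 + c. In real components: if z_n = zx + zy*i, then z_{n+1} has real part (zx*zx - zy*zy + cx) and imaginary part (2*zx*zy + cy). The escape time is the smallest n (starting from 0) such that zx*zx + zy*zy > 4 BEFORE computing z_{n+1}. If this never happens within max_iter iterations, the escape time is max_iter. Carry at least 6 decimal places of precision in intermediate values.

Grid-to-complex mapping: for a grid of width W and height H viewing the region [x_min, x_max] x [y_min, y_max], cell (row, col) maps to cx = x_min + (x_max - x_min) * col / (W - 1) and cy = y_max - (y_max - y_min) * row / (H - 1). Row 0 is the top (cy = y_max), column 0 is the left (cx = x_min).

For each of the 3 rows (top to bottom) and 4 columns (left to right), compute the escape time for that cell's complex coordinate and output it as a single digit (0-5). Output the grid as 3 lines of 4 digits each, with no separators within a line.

Answer: 5554
4553
2222

Derivation:
(row=0, col=0): c = -0.9800 + 0.1700i → escape time 5
(row=0, col=1): c = -0.4467 + 0.1700i → escape time 5
(row=0, col=2): c = 0.0867 + 0.1700i → escape time 5
(row=0, col=3): c = 0.6200 + 0.1700i → escape time 4
(row=1, col=0): c = -0.9800 + -0.6650i → escape time 4
(row=1, col=1): c = -0.4467 + -0.6650i → escape time 5
(row=1, col=2): c = 0.0867 + -0.6650i → escape time 5
(row=1, col=3): c = 0.6200 + -0.6650i → escape time 3
(row=2, col=0): c = -0.9800 + -1.5000i → escape time 2
(row=2, col=1): c = -0.4467 + -1.5000i → escape time 2
(row=2, col=2): c = 0.0867 + -1.5000i → escape time 2
(row=2, col=3): c = 0.6200 + -1.5000i → escape time 2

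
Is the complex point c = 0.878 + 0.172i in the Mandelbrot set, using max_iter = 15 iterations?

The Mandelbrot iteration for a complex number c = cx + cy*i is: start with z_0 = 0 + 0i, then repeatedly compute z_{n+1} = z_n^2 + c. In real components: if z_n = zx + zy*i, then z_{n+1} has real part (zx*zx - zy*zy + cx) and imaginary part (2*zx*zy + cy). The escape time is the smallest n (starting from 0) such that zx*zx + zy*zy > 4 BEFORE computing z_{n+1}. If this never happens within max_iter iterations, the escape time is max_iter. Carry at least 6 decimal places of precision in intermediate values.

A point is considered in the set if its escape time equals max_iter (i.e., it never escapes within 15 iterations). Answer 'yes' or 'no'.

z_0 = 0 + 0i, c = 0.8780 + 0.1720i
Iter 1: z = 0.8780 + 0.1720i, |z|^2 = 0.8005
Iter 2: z = 1.6193 + 0.4740i, |z|^2 = 2.8468
Iter 3: z = 3.2754 + 1.7072i, |z|^2 = 13.6429
Escaped at iteration 3

Answer: no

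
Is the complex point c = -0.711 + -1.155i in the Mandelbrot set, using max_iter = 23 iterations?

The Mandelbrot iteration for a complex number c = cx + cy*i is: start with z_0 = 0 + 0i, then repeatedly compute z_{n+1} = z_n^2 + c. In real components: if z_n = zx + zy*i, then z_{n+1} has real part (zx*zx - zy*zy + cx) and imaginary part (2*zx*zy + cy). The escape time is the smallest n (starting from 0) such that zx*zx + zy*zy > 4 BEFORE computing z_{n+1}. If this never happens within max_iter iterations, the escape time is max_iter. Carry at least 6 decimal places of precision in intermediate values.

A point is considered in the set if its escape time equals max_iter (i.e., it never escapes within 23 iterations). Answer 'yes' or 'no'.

z_0 = 0 + 0i, c = -0.7110 + -1.1550i
Iter 1: z = -0.7110 + -1.1550i, |z|^2 = 1.8395
Iter 2: z = -1.5395 + 0.4874i, |z|^2 = 2.6076
Iter 3: z = 1.4215 + -2.6557i, |z|^2 = 9.0736
Escaped at iteration 3

Answer: no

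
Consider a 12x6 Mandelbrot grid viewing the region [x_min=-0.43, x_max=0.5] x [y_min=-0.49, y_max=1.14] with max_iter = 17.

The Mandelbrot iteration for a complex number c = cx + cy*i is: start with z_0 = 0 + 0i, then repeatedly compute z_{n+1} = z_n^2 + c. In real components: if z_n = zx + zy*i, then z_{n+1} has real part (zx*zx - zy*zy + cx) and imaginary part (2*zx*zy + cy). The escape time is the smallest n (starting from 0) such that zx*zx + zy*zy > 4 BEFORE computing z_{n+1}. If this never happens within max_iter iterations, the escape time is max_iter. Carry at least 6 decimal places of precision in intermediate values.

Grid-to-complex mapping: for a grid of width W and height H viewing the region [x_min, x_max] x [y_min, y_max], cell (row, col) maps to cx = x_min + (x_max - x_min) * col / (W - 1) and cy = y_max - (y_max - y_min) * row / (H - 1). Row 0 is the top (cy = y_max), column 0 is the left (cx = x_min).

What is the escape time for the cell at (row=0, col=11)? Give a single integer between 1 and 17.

z_0 = 0 + 0i, c = 0.5000 + 1.1400i
Iter 1: z = 0.5000 + 1.1400i, |z|^2 = 1.5496
Iter 2: z = -0.5496 + 2.2800i, |z|^2 = 5.5005
Escaped at iteration 2

Answer: 2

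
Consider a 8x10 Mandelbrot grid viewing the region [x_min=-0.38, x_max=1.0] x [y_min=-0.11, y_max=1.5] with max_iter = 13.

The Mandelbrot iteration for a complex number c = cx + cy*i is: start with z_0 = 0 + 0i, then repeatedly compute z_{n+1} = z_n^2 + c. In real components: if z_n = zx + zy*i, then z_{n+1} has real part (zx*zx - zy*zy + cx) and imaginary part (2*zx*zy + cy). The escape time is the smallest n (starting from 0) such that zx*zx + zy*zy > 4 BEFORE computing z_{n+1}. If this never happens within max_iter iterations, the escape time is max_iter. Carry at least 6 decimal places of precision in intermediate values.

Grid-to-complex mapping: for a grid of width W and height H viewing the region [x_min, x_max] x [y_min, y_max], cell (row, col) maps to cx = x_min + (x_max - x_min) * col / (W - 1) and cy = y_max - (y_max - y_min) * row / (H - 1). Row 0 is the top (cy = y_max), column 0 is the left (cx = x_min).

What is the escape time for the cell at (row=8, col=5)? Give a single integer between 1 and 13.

z_0 = 0 + 0i, c = 0.6057 + 0.0689i
Iter 1: z = 0.6057 + 0.0689i, |z|^2 = 0.3716
Iter 2: z = 0.9679 + 0.1523i, |z|^2 = 0.9600
Iter 3: z = 1.5193 + 0.3638i, |z|^2 = 2.4405
Iter 4: z = 2.7815 + 1.1742i, |z|^2 = 9.1157
Escaped at iteration 4

Answer: 4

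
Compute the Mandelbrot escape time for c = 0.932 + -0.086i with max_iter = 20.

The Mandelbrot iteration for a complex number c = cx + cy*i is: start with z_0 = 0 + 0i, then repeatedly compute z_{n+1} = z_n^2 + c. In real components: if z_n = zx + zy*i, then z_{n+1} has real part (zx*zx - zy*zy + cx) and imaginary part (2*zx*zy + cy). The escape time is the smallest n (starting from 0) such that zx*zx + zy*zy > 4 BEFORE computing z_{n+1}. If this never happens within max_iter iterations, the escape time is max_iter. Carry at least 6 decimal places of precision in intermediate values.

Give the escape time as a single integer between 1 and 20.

Answer: 3

Derivation:
z_0 = 0 + 0i, c = 0.9320 + -0.0860i
Iter 1: z = 0.9320 + -0.0860i, |z|^2 = 0.8760
Iter 2: z = 1.7932 + -0.2463i, |z|^2 = 3.2763
Iter 3: z = 4.0870 + -0.9694i, |z|^2 = 17.6432
Escaped at iteration 3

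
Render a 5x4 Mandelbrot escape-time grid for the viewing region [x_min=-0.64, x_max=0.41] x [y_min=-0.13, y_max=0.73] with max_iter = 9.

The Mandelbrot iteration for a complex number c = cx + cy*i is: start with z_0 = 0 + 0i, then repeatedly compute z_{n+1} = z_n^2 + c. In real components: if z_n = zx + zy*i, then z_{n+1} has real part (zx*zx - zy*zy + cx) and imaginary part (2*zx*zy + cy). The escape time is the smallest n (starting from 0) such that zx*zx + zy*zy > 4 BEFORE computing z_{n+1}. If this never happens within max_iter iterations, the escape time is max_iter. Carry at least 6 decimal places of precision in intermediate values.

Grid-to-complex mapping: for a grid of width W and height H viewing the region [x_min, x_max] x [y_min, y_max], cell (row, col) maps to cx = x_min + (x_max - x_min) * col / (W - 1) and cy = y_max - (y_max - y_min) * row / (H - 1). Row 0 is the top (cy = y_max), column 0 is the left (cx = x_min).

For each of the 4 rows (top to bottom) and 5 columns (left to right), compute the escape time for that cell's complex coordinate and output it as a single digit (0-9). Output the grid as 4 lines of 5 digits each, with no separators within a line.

(row=0, col=0): c = -0.6400 + 0.7300i → escape time 5
(row=0, col=1): c = -0.3775 + 0.7300i → escape time 7
(row=0, col=2): c = -0.1150 + 0.7300i → escape time 9
(row=0, col=3): c = 0.1475 + 0.7300i → escape time 6
(row=0, col=4): c = 0.4100 + 0.7300i → escape time 4
(row=1, col=0): c = -0.6400 + 0.4433i → escape time 9
(row=1, col=1): c = -0.3775 + 0.4433i → escape time 9
(row=1, col=2): c = -0.1150 + 0.4433i → escape time 9
(row=1, col=3): c = 0.1475 + 0.4433i → escape time 9
(row=1, col=4): c = 0.4100 + 0.4433i → escape time 7
(row=2, col=0): c = -0.6400 + 0.1567i → escape time 9
(row=2, col=1): c = -0.3775 + 0.1567i → escape time 9
(row=2, col=2): c = -0.1150 + 0.1567i → escape time 9
(row=2, col=3): c = 0.1475 + 0.1567i → escape time 9
(row=2, col=4): c = 0.4100 + 0.1567i → escape time 9
(row=3, col=0): c = -0.6400 + -0.1300i → escape time 9
(row=3, col=1): c = -0.3775 + -0.1300i → escape time 9
(row=3, col=2): c = -0.1150 + -0.1300i → escape time 9
(row=3, col=3): c = 0.1475 + -0.1300i → escape time 9
(row=3, col=4): c = 0.4100 + -0.1300i → escape time 9

Answer: 57964
99997
99999
99999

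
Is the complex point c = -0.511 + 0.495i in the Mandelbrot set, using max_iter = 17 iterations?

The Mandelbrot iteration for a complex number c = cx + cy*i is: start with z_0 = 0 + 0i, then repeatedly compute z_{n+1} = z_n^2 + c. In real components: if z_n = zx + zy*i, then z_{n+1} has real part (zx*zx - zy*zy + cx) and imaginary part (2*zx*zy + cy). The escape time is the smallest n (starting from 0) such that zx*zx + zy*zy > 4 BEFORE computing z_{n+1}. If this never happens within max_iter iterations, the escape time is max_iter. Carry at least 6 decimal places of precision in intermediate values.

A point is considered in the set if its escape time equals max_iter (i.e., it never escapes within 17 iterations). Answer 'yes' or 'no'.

z_0 = 0 + 0i, c = -0.5110 + 0.4950i
Iter 1: z = -0.5110 + 0.4950i, |z|^2 = 0.5061
Iter 2: z = -0.4949 + -0.0109i, |z|^2 = 0.2450
Iter 3: z = -0.2662 + 0.5058i, |z|^2 = 0.3267
Iter 4: z = -0.6960 + 0.2257i, |z|^2 = 0.5353
Iter 5: z = -0.0776 + 0.1808i, |z|^2 = 0.0387
Iter 6: z = -0.5377 + 0.4669i, |z|^2 = 0.5071
Iter 7: z = -0.4399 + -0.0071i, |z|^2 = 0.1936
Iter 8: z = -0.3175 + 0.5013i, |z|^2 = 0.3521
Iter 9: z = -0.6615 + 0.1767i, |z|^2 = 0.4688
Iter 10: z = -0.1047 + 0.2612i, |z|^2 = 0.0792
Iter 11: z = -0.5683 + 0.4403i, |z|^2 = 0.5168
Iter 12: z = -0.3819 + -0.0054i, |z|^2 = 0.1459
Iter 13: z = -0.3652 + 0.4991i, |z|^2 = 0.3825
Iter 14: z = -0.6268 + 0.1305i, |z|^2 = 0.4099
Iter 15: z = -0.1351 + 0.3315i, |z|^2 = 0.1281
Iter 16: z = -0.6026 + 0.4054i, |z|^2 = 0.5275
Did not escape in 17 iterations → in set

Answer: yes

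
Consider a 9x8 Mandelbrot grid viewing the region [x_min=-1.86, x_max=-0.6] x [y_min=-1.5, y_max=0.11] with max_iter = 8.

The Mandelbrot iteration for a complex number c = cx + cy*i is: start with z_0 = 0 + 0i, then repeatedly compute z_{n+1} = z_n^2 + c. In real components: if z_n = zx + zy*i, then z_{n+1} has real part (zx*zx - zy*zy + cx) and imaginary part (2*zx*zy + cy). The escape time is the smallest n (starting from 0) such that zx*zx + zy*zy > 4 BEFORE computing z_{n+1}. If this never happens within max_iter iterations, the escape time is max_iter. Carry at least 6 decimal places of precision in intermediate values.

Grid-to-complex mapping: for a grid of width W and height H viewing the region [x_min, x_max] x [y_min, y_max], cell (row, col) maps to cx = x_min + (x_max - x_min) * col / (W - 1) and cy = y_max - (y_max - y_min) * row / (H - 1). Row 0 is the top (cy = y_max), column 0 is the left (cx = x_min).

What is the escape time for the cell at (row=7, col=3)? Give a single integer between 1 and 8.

z_0 = 0 + 0i, c = -1.3875 + -1.5000i
Iter 1: z = -1.3875 + -1.5000i, |z|^2 = 4.1752
Escaped at iteration 1

Answer: 1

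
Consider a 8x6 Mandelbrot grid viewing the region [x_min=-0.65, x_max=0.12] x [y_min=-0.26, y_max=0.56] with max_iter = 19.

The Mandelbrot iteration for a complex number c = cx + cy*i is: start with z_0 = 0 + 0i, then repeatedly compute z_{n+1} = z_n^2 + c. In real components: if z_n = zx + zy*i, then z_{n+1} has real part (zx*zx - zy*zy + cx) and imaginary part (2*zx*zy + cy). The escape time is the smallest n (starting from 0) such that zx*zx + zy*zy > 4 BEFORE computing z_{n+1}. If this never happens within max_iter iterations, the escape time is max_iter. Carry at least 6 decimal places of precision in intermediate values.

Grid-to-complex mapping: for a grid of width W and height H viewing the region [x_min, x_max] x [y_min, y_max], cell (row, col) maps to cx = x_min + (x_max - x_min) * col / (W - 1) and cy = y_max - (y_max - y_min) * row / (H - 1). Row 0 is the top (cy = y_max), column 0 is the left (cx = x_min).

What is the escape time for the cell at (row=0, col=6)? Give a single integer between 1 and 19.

z_0 = 0 + 0i, c = 0.0100 + 0.5600i
Iter 1: z = 0.0100 + 0.5600i, |z|^2 = 0.3137
Iter 2: z = -0.3035 + 0.5712i, |z|^2 = 0.4184
Iter 3: z = -0.2242 + 0.2133i, |z|^2 = 0.0957
Iter 4: z = 0.0148 + 0.4644i, |z|^2 = 0.2159
Iter 5: z = -0.2054 + 0.5737i, |z|^2 = 0.3713
Iter 6: z = -0.2769 + 0.3243i, |z|^2 = 0.1819
Iter 7: z = -0.0185 + 0.3804i, |z|^2 = 0.1450
Iter 8: z = -0.1344 + 0.5460i, |z|^2 = 0.3161
Iter 9: z = -0.2700 + 0.4133i, |z|^2 = 0.2437
Iter 10: z = -0.0879 + 0.3368i, |z|^2 = 0.1212
Iter 11: z = -0.0957 + 0.5008i, |z|^2 = 0.2599
Iter 12: z = -0.2316 + 0.4641i, |z|^2 = 0.2691
Iter 13: z = -0.1518 + 0.3450i, |z|^2 = 0.1421
Iter 14: z = -0.0860 + 0.4553i, |z|^2 = 0.2147
Iter 15: z = -0.1899 + 0.4817i, |z|^2 = 0.2681
Iter 16: z = -0.1860 + 0.3771i, |z|^2 = 0.1768
Iter 17: z = -0.0976 + 0.4197i, |z|^2 = 0.1857
Iter 18: z = -0.1567 + 0.4781i, |z|^2 = 0.2531

Answer: 19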